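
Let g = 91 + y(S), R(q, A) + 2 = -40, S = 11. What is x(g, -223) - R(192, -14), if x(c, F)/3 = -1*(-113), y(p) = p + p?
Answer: 381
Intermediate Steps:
R(q, A) = -42 (R(q, A) = -2 - 40 = -42)
y(p) = 2*p
g = 113 (g = 91 + 2*11 = 91 + 22 = 113)
x(c, F) = 339 (x(c, F) = 3*(-1*(-113)) = 3*113 = 339)
x(g, -223) - R(192, -14) = 339 - 1*(-42) = 339 + 42 = 381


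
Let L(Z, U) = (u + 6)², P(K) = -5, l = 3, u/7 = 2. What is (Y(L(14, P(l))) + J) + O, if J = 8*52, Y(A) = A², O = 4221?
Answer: 164637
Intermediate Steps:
u = 14 (u = 7*2 = 14)
L(Z, U) = 400 (L(Z, U) = (14 + 6)² = 20² = 400)
J = 416
(Y(L(14, P(l))) + J) + O = (400² + 416) + 4221 = (160000 + 416) + 4221 = 160416 + 4221 = 164637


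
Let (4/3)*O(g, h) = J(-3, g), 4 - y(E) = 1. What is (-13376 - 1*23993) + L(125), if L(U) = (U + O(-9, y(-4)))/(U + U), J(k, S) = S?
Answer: -37368527/1000 ≈ -37369.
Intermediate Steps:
y(E) = 3 (y(E) = 4 - 1*1 = 4 - 1 = 3)
O(g, h) = 3*g/4
L(U) = (-27/4 + U)/(2*U) (L(U) = (U + (¾)*(-9))/(U + U) = (U - 27/4)/((2*U)) = (-27/4 + U)*(1/(2*U)) = (-27/4 + U)/(2*U))
(-13376 - 1*23993) + L(125) = (-13376 - 1*23993) + (⅛)*(-27 + 4*125)/125 = (-13376 - 23993) + (⅛)*(1/125)*(-27 + 500) = -37369 + (⅛)*(1/125)*473 = -37369 + 473/1000 = -37368527/1000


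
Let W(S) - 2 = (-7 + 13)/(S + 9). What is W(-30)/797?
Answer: 12/5579 ≈ 0.0021509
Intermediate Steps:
W(S) = 2 + 6/(9 + S) (W(S) = 2 + (-7 + 13)/(S + 9) = 2 + 6/(9 + S))
W(-30)/797 = (2*(12 - 30)/(9 - 30))/797 = (2*(-18)/(-21))*(1/797) = (2*(-1/21)*(-18))*(1/797) = (12/7)*(1/797) = 12/5579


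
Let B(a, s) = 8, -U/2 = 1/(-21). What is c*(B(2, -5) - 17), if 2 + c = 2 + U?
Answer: -6/7 ≈ -0.85714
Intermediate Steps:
U = 2/21 (U = -2/(-21) = -2*(-1/21) = 2/21 ≈ 0.095238)
c = 2/21 (c = -2 + (2 + 2/21) = -2 + 44/21 = 2/21 ≈ 0.095238)
c*(B(2, -5) - 17) = 2*(8 - 17)/21 = (2/21)*(-9) = -6/7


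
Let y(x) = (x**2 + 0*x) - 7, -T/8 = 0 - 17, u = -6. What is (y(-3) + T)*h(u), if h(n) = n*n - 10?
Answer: 3588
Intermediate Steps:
T = 136 (T = -8*(0 - 17) = -8*(-17) = 136)
h(n) = -10 + n**2 (h(n) = n**2 - 10 = -10 + n**2)
y(x) = -7 + x**2 (y(x) = (x**2 + 0) - 7 = x**2 - 7 = -7 + x**2)
(y(-3) + T)*h(u) = ((-7 + (-3)**2) + 136)*(-10 + (-6)**2) = ((-7 + 9) + 136)*(-10 + 36) = (2 + 136)*26 = 138*26 = 3588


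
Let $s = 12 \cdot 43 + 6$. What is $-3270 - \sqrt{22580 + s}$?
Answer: $-3270 - \sqrt{23102} \approx -3422.0$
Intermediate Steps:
$s = 522$ ($s = 516 + 6 = 522$)
$-3270 - \sqrt{22580 + s} = -3270 - \sqrt{22580 + 522} = -3270 - \sqrt{23102}$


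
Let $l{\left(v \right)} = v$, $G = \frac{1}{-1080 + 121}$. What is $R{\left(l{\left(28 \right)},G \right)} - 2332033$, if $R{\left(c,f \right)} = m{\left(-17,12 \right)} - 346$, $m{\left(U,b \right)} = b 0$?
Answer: $-2332379$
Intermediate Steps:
$m{\left(U,b \right)} = 0$
$G = - \frac{1}{959}$ ($G = \frac{1}{-959} = - \frac{1}{959} \approx -0.0010428$)
$R{\left(c,f \right)} = -346$ ($R{\left(c,f \right)} = 0 - 346 = -346$)
$R{\left(l{\left(28 \right)},G \right)} - 2332033 = -346 - 2332033 = -2332379$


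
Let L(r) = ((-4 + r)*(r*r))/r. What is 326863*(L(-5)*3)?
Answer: 44126505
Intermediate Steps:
L(r) = r*(-4 + r) (L(r) = ((-4 + r)*r²)/r = (r²*(-4 + r))/r = r*(-4 + r))
326863*(L(-5)*3) = 326863*(-5*(-4 - 5)*3) = 326863*(-5*(-9)*3) = 326863*(45*3) = 326863*135 = 44126505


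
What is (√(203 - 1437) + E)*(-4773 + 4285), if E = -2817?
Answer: 1374696 - 488*I*√1234 ≈ 1.3747e+6 - 17143.0*I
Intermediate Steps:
(√(203 - 1437) + E)*(-4773 + 4285) = (√(203 - 1437) - 2817)*(-4773 + 4285) = (√(-1234) - 2817)*(-488) = (I*√1234 - 2817)*(-488) = (-2817 + I*√1234)*(-488) = 1374696 - 488*I*√1234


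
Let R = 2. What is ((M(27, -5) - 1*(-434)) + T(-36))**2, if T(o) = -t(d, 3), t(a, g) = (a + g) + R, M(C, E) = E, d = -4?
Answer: 183184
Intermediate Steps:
t(a, g) = 2 + a + g (t(a, g) = (a + g) + 2 = 2 + a + g)
T(o) = -1 (T(o) = -(2 - 4 + 3) = -1*1 = -1)
((M(27, -5) - 1*(-434)) + T(-36))**2 = ((-5 - 1*(-434)) - 1)**2 = ((-5 + 434) - 1)**2 = (429 - 1)**2 = 428**2 = 183184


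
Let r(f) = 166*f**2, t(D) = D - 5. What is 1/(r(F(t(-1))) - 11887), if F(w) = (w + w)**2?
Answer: 1/3430289 ≈ 2.9152e-7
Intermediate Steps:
t(D) = -5 + D
F(w) = 4*w**2 (F(w) = (2*w)**2 = 4*w**2)
1/(r(F(t(-1))) - 11887) = 1/(166*(4*(-5 - 1)**2)**2 - 11887) = 1/(166*(4*(-6)**2)**2 - 11887) = 1/(166*(4*36)**2 - 11887) = 1/(166*144**2 - 11887) = 1/(166*20736 - 11887) = 1/(3442176 - 11887) = 1/3430289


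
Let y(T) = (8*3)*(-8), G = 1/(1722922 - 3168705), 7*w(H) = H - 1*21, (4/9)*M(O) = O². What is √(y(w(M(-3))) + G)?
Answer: I*√401335390198871/1445783 ≈ 13.856*I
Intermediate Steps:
M(O) = 9*O²/4
w(H) = -3 + H/7 (w(H) = (H - 1*21)/7 = (H - 21)/7 = (-21 + H)/7 = -3 + H/7)
G = -1/1445783 (G = 1/(-1445783) = -1/1445783 ≈ -6.9167e-7)
y(T) = -192 (y(T) = 24*(-8) = -192)
√(y(w(M(-3))) + G) = √(-192 - 1/1445783) = √(-277590337/1445783) = I*√401335390198871/1445783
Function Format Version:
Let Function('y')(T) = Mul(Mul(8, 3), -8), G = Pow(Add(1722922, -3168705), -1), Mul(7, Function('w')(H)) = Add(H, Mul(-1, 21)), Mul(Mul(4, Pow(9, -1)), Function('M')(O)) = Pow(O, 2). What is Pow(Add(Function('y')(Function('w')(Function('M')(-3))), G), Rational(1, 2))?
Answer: Mul(Rational(1, 1445783), I, Pow(401335390198871, Rational(1, 2))) ≈ Mul(13.856, I)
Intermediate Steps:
Function('M')(O) = Mul(Rational(9, 4), Pow(O, 2))
Function('w')(H) = Add(-3, Mul(Rational(1, 7), H)) (Function('w')(H) = Mul(Rational(1, 7), Add(H, Mul(-1, 21))) = Mul(Rational(1, 7), Add(H, -21)) = Mul(Rational(1, 7), Add(-21, H)) = Add(-3, Mul(Rational(1, 7), H)))
G = Rational(-1, 1445783) (G = Pow(-1445783, -1) = Rational(-1, 1445783) ≈ -6.9167e-7)
Function('y')(T) = -192 (Function('y')(T) = Mul(24, -8) = -192)
Pow(Add(Function('y')(Function('w')(Function('M')(-3))), G), Rational(1, 2)) = Pow(Add(-192, Rational(-1, 1445783)), Rational(1, 2)) = Pow(Rational(-277590337, 1445783), Rational(1, 2)) = Mul(Rational(1, 1445783), I, Pow(401335390198871, Rational(1, 2)))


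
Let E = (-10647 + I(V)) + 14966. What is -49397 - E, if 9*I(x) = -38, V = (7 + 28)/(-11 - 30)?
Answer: -483406/9 ≈ -53712.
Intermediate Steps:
V = -35/41 (V = 35/(-41) = 35*(-1/41) = -35/41 ≈ -0.85366)
I(x) = -38/9 (I(x) = (⅑)*(-38) = -38/9)
E = 38833/9 (E = (-10647 - 38/9) + 14966 = -95861/9 + 14966 = 38833/9 ≈ 4314.8)
-49397 - E = -49397 - 1*38833/9 = -49397 - 38833/9 = -483406/9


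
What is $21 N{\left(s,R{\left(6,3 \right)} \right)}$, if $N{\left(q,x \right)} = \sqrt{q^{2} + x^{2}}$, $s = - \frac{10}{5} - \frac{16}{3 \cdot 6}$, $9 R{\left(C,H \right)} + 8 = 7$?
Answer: $\frac{7 \sqrt{677}}{3} \approx 60.712$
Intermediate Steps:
$R{\left(C,H \right)} = - \frac{1}{9}$ ($R{\left(C,H \right)} = - \frac{8}{9} + \frac{1}{9} \cdot 7 = - \frac{8}{9} + \frac{7}{9} = - \frac{1}{9}$)
$s = - \frac{26}{9}$ ($s = \left(-10\right) \frac{1}{5} - \frac{16}{18} = -2 - \frac{8}{9} = - \frac{26}{9} \approx -2.8889$)
$21 N{\left(s,R{\left(6,3 \right)} \right)} = 21 \sqrt{\left(- \frac{26}{9}\right)^{2} + \left(- \frac{1}{9}\right)^{2}} = 21 \sqrt{\frac{676}{81} + \frac{1}{81}} = 21 \sqrt{\frac{677}{81}} = 21 \frac{\sqrt{677}}{9} = \frac{7 \sqrt{677}}{3}$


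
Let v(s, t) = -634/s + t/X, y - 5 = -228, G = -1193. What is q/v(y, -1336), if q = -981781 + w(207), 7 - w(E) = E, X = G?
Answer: -87081747753/351430 ≈ -2.4779e+5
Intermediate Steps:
X = -1193
w(E) = 7 - E
y = -223 (y = 5 - 228 = -223)
v(s, t) = -634/s - t/1193 (v(s, t) = -634/s + t/(-1193) = -634/s + t*(-1/1193) = -634/s - t/1193)
q = -981981 (q = -981781 + (7 - 1*207) = -981781 + (7 - 207) = -981781 - 200 = -981981)
q/v(y, -1336) = -981981/(-634/(-223) - 1/1193*(-1336)) = -981981/(-634*(-1/223) + 1336/1193) = -981981/(634/223 + 1336/1193) = -981981/1054290/266039 = -981981*266039/1054290 = -87081747753/351430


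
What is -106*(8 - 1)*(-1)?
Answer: 742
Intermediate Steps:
-106*(8 - 1)*(-1) = -742*(-1) = -106*(-7) = 742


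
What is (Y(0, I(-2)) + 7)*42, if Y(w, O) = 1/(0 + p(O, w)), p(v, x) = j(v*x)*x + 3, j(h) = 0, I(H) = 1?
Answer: 308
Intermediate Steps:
p(v, x) = 3 (p(v, x) = 0*x + 3 = 0 + 3 = 3)
Y(w, O) = ⅓ (Y(w, O) = 1/(0 + 3) = 1/3 = ⅓)
(Y(0, I(-2)) + 7)*42 = (⅓ + 7)*42 = (22/3)*42 = 308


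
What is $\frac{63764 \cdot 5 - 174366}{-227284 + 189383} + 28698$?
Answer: $\frac{1087538444}{37901} \approx 28694.0$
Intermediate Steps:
$\frac{63764 \cdot 5 - 174366}{-227284 + 189383} + 28698 = \frac{318820 - 174366}{-37901} + 28698 = 144454 \left(- \frac{1}{37901}\right) + 28698 = - \frac{144454}{37901} + 28698 = \frac{1087538444}{37901}$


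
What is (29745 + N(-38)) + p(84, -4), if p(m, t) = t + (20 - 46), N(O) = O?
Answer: 29677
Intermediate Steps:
p(m, t) = -26 + t (p(m, t) = t - 26 = -26 + t)
(29745 + N(-38)) + p(84, -4) = (29745 - 38) + (-26 - 4) = 29707 - 30 = 29677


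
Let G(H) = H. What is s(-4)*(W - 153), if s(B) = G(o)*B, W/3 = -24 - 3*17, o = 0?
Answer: 0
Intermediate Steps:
W = -225 (W = 3*(-24 - 3*17) = 3*(-24 - 1*51) = 3*(-24 - 51) = 3*(-75) = -225)
s(B) = 0 (s(B) = 0*B = 0)
s(-4)*(W - 153) = 0*(-225 - 153) = 0*(-378) = 0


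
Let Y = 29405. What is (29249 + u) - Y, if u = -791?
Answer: -947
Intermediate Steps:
(29249 + u) - Y = (29249 - 791) - 1*29405 = 28458 - 29405 = -947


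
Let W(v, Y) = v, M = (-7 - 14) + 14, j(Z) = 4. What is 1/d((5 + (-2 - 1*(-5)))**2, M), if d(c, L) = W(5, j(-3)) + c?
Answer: 1/69 ≈ 0.014493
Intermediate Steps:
M = -7 (M = -21 + 14 = -7)
d(c, L) = 5 + c
1/d((5 + (-2 - 1*(-5)))**2, M) = 1/(5 + (5 + (-2 - 1*(-5)))**2) = 1/(5 + (5 + (-2 + 5))**2) = 1/(5 + (5 + 3)**2) = 1/(5 + 8**2) = 1/(5 + 64) = 1/69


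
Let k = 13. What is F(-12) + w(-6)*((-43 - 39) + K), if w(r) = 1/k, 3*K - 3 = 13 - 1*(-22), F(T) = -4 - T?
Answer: 8/3 ≈ 2.6667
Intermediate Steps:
K = 38/3 (K = 1 + (13 - 1*(-22))/3 = 1 + (13 + 22)/3 = 1 + (⅓)*35 = 1 + 35/3 = 38/3 ≈ 12.667)
w(r) = 1/13
F(-12) + w(-6)*((-43 - 39) + K) = (-4 - 1*(-12)) + ((-43 - 39) + 38/3)/13 = (-4 + 12) + (-82 + 38/3)/13 = 8 + (1/13)*(-208/3) = 8 - 16/3 = 8/3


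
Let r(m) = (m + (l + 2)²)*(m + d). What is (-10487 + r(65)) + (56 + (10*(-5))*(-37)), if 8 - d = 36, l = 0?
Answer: -6028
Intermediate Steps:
d = -28 (d = 8 - 1*36 = 8 - 36 = -28)
r(m) = (-28 + m)*(4 + m) (r(m) = (m + (0 + 2)²)*(m - 28) = (m + 2²)*(-28 + m) = (m + 4)*(-28 + m) = (4 + m)*(-28 + m) = (-28 + m)*(4 + m))
(-10487 + r(65)) + (56 + (10*(-5))*(-37)) = (-10487 + (-112 + 65² - 24*65)) + (56 + (10*(-5))*(-37)) = (-10487 + (-112 + 4225 - 1560)) + (56 - 50*(-37)) = (-10487 + 2553) + (56 + 1850) = -7934 + 1906 = -6028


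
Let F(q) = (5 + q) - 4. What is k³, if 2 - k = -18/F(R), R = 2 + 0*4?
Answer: 512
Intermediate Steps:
R = 2 (R = 2 + 0 = 2)
F(q) = 1 + q
k = 8 (k = 2 - (-18)/(1 + 2) = 2 - (-18)/3 = 2 - 1*(-6) = 2 + 6 = 8)
k³ = 8³ = 512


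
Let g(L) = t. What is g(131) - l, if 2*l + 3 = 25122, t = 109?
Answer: -24901/2 ≈ -12451.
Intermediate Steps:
l = 25119/2 (l = -3/2 + (1/2)*25122 = -3/2 + 12561 = 25119/2 ≈ 12560.)
g(L) = 109
g(131) - l = 109 - 1*25119/2 = 109 - 25119/2 = -24901/2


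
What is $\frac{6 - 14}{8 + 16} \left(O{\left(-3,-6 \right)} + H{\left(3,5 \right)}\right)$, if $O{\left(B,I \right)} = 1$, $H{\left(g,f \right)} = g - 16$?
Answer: $4$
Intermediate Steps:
$H{\left(g,f \right)} = -16 + g$ ($H{\left(g,f \right)} = g - 16 = -16 + g$)
$\frac{6 - 14}{8 + 16} \left(O{\left(-3,-6 \right)} + H{\left(3,5 \right)}\right) = \frac{6 - 14}{8 + 16} \left(1 + \left(-16 + 3\right)\right) = - \frac{8}{24} \left(1 - 13\right) = \left(-8\right) \frac{1}{24} \left(-12\right) = \left(- \frac{1}{3}\right) \left(-12\right) = 4$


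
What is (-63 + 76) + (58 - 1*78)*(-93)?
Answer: 1873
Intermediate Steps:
(-63 + 76) + (58 - 1*78)*(-93) = 13 + (58 - 78)*(-93) = 13 - 20*(-93) = 13 + 1860 = 1873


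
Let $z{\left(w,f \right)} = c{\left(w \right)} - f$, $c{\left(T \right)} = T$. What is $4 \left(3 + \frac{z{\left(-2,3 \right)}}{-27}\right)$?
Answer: $\frac{344}{27} \approx 12.741$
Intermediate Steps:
$z{\left(w,f \right)} = w - f$
$4 \left(3 + \frac{z{\left(-2,3 \right)}}{-27}\right) = 4 \left(3 + \frac{-2 - 3}{-27}\right) = 4 \left(3 + \left(-2 - 3\right) \left(- \frac{1}{27}\right)\right) = 4 \left(3 - - \frac{5}{27}\right) = 4 \left(3 + \frac{5}{27}\right) = 4 \cdot \frac{86}{27} = \frac{344}{27}$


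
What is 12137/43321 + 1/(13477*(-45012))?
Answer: 7362628505867/26279676310404 ≈ 0.28016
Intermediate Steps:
12137/43321 + 1/(13477*(-45012)) = 12137*(1/43321) + (1/13477)*(-1/45012) = 12137/43321 - 1/606626724 = 7362628505867/26279676310404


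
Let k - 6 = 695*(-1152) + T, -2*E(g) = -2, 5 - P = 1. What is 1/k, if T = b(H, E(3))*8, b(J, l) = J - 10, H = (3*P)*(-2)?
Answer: -1/800906 ≈ -1.2486e-6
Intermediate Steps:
P = 4 (P = 5 - 1*1 = 5 - 1 = 4)
E(g) = 1 (E(g) = -1/2*(-2) = 1)
H = -24 (H = (3*4)*(-2) = 12*(-2) = -24)
b(J, l) = -10 + J
T = -272 (T = (-10 - 24)*8 = -34*8 = -272)
k = -800906 (k = 6 + (695*(-1152) - 272) = 6 + (-800640 - 272) = 6 - 800912 = -800906)
1/k = 1/(-800906) = -1/800906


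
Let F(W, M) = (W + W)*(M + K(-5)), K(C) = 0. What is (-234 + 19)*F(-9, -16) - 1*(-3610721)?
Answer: 3548801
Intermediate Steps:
F(W, M) = 2*M*W (F(W, M) = (W + W)*(M + 0) = (2*W)*M = 2*M*W)
(-234 + 19)*F(-9, -16) - 1*(-3610721) = (-234 + 19)*(2*(-16)*(-9)) - 1*(-3610721) = -215*288 + 3610721 = -61920 + 3610721 = 3548801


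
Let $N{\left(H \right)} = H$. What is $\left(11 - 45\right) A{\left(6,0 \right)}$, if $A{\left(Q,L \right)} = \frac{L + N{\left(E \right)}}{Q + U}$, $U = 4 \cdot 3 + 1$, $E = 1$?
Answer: $- \frac{34}{19} \approx -1.7895$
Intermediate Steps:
$U = 13$ ($U = 12 + 1 = 13$)
$A{\left(Q,L \right)} = \frac{1 + L}{13 + Q}$ ($A{\left(Q,L \right)} = \frac{L + 1}{Q + 13} = \frac{1 + L}{13 + Q}$)
$\left(11 - 45\right) A{\left(6,0 \right)} = \left(11 - 45\right) \frac{1 + 0}{13 + 6} = - 34 \cdot \frac{1}{19} \cdot 1 = \left(-34\right) \frac{1}{19} = - \frac{34}{19}$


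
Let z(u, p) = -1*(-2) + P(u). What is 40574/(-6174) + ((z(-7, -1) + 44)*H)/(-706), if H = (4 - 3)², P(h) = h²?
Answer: -14615887/2179422 ≈ -6.7063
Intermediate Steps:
z(u, p) = 2 + u² (z(u, p) = -1*(-2) + u² = 2 + u²)
H = 1 (H = 1² = 1)
40574/(-6174) + ((z(-7, -1) + 44)*H)/(-706) = 40574/(-6174) + (((2 + (-7)²) + 44)*1)/(-706) = 40574*(-1/6174) + (((2 + 49) + 44)*1)*(-1/706) = -20287/3087 + ((51 + 44)*1)*(-1/706) = -20287/3087 + (95*1)*(-1/706) = -20287/3087 + 95*(-1/706) = -20287/3087 - 95/706 = -14615887/2179422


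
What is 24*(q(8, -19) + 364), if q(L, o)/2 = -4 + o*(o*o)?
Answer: -320688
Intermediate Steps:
q(L, o) = -8 + 2*o³ (q(L, o) = 2*(-4 + o*(o*o)) = 2*(-4 + o*o²) = 2*(-4 + o³) = -8 + 2*o³)
24*(q(8, -19) + 364) = 24*((-8 + 2*(-19)³) + 364) = 24*((-8 + 2*(-6859)) + 364) = 24*((-8 - 13718) + 364) = 24*(-13726 + 364) = 24*(-13362) = -320688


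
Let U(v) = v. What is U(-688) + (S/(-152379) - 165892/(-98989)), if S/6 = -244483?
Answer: -3402400006846/5027948277 ≈ -676.70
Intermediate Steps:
S = -1466898 (S = 6*(-244483) = -1466898)
U(-688) + (S/(-152379) - 165892/(-98989)) = -688 + (-1466898/(-152379) - 165892/(-98989)) = -688 + (-1466898*(-1/152379) - 165892*(-1/98989)) = -688 + (488966/50793 + 165892/98989) = -688 + 56828407730/5027948277 = -3402400006846/5027948277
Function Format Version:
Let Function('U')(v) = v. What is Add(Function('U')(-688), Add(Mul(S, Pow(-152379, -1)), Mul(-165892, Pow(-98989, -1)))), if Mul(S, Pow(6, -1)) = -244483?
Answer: Rational(-3402400006846, 5027948277) ≈ -676.70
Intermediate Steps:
S = -1466898 (S = Mul(6, -244483) = -1466898)
Add(Function('U')(-688), Add(Mul(S, Pow(-152379, -1)), Mul(-165892, Pow(-98989, -1)))) = Add(-688, Add(Mul(-1466898, Pow(-152379, -1)), Mul(-165892, Pow(-98989, -1)))) = Add(-688, Add(Mul(-1466898, Rational(-1, 152379)), Mul(-165892, Rational(-1, 98989)))) = Add(-688, Add(Rational(488966, 50793), Rational(165892, 98989))) = Add(-688, Rational(56828407730, 5027948277)) = Rational(-3402400006846, 5027948277)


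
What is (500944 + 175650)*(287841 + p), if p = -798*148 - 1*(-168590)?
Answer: 228910018238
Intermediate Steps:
p = 50486 (p = -118104 + 168590 = 50486)
(500944 + 175650)*(287841 + p) = (500944 + 175650)*(287841 + 50486) = 676594*338327 = 228910018238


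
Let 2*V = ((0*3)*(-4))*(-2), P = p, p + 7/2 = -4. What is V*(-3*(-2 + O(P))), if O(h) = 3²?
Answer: 0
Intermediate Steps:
p = -15/2 (p = -7/2 - 4 = -15/2 ≈ -7.5000)
P = -15/2 ≈ -7.5000
O(h) = 9
V = 0 (V = (((0*3)*(-4))*(-2))/2 = ((0*(-4))*(-2))/2 = (0*(-2))/2 = (½)*0 = 0)
V*(-3*(-2 + O(P))) = 0*(-3*(-2 + 9)) = 0*(-3*7) = 0*(-21) = 0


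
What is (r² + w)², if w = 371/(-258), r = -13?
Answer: 1868919361/66564 ≈ 28077.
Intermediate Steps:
w = -371/258 (w = 371*(-1/258) = -371/258 ≈ -1.4380)
(r² + w)² = ((-13)² - 371/258)² = (169 - 371/258)² = (43231/258)² = 1868919361/66564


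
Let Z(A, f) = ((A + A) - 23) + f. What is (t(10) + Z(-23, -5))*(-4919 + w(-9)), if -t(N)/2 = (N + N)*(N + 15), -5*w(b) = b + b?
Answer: 26395698/5 ≈ 5.2791e+6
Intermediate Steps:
w(b) = -2*b/5 (w(b) = -(b + b)/5 = -2*b/5)
Z(A, f) = -23 + f + 2*A (Z(A, f) = (2*A - 23) + f = (-23 + 2*A) + f = -23 + f + 2*A)
t(N) = -4*N*(15 + N) (t(N) = -2*(N + N)*(N + 15) = -2*2*N*(15 + N) = -4*N*(15 + N))
(t(10) + Z(-23, -5))*(-4919 + w(-9)) = (-4*10*(15 + 10) + (-23 - 5 + 2*(-23)))*(-4919 - ⅖*(-9)) = (-4*10*25 + (-23 - 5 - 46))*(-4919 + 18/5) = (-1000 - 74)*(-24577/5) = -1074*(-24577/5) = 26395698/5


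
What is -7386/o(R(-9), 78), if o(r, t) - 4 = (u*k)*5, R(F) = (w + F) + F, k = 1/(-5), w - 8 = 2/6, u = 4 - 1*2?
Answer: -3693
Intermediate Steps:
u = 2 (u = 4 - 2 = 2)
w = 25/3 (w = 8 + 2/6 = 8 + 2*(1/6) = 8 + 1/3 = 25/3 ≈ 8.3333)
k = -1/5 (k = 1*(-1/5) = -1/5 ≈ -0.20000)
R(F) = 25/3 + 2*F (R(F) = (25/3 + F) + F = 25/3 + 2*F)
o(r, t) = 2 (o(r, t) = 4 + (2*(-1/5))*5 = 4 - 2/5*5 = 4 - 2 = 2)
-7386/o(R(-9), 78) = -7386/2 = -7386*1/2 = -3693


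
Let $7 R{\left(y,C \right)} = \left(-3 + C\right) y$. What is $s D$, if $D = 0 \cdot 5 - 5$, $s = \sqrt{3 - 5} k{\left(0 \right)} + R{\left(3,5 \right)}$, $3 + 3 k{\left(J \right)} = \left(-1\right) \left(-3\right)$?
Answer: $- \frac{30}{7} \approx -4.2857$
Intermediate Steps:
$k{\left(J \right)} = 0$ ($k{\left(J \right)} = -1 + \frac{\left(-1\right) \left(-3\right)}{3} = -1 + \frac{1}{3} \cdot 3 = -1 + 1 = 0$)
$R{\left(y,C \right)} = \frac{y \left(-3 + C\right)}{7}$ ($R{\left(y,C \right)} = \frac{\left(-3 + C\right) y}{7} = \frac{y \left(-3 + C\right)}{7}$)
$s = \frac{6}{7}$ ($s = \sqrt{3 - 5} \cdot 0 + \frac{1}{7} \cdot 3 \left(-3 + 5\right) = \sqrt{-2} \cdot 0 + \frac{1}{7} \cdot 3 \cdot 2 = i \sqrt{2} \cdot 0 + \frac{6}{7} = 0 + \frac{6}{7} = \frac{6}{7} \approx 0.85714$)
$D = -5$ ($D = 0 - 5 = -5$)
$s D = \frac{6}{7} \left(-5\right) = - \frac{30}{7}$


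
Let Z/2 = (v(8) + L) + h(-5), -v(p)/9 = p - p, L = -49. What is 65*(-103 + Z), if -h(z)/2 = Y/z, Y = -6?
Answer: -13377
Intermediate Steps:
h(z) = 12/z (h(z) = -(-12)/z = 12/z)
v(p) = 0 (v(p) = -9*(p - p) = -9*0 = 0)
Z = -514/5 (Z = 2*((0 - 49) + 12/(-5)) = 2*(-49 + 12*(-⅕)) = 2*(-49 - 12/5) = 2*(-257/5) = -514/5 ≈ -102.80)
65*(-103 + Z) = 65*(-103 - 514/5) = 65*(-1029/5) = -13377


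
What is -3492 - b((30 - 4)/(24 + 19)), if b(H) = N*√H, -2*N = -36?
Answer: -3492 - 18*√1118/43 ≈ -3506.0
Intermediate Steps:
N = 18 (N = -½*(-36) = 18)
b(H) = 18*√H
-3492 - b((30 - 4)/(24 + 19)) = -3492 - 18*√((30 - 4)/(24 + 19)) = -3492 - 18*√(26/43) = -3492 - 18*√1118/43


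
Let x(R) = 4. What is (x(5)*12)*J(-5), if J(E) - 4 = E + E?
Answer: -288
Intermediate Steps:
J(E) = 4 + 2*E (J(E) = 4 + (E + E) = 4 + 2*E)
(x(5)*12)*J(-5) = (4*12)*(4 + 2*(-5)) = 48*(4 - 10) = 48*(-6) = -288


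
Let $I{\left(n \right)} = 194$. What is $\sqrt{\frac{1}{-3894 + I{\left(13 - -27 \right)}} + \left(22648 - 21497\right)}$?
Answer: $\frac{\sqrt{157571863}}{370} \approx 33.926$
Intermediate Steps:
$\sqrt{\frac{1}{-3894 + I{\left(13 - -27 \right)}} + \left(22648 - 21497\right)} = \sqrt{\frac{1}{-3894 + 194} + \left(22648 - 21497\right)} = \sqrt{\frac{1}{-3700} + 1151} = \sqrt{- \frac{1}{3700} + 1151} = \sqrt{\frac{4258699}{3700}} = \frac{\sqrt{157571863}}{370}$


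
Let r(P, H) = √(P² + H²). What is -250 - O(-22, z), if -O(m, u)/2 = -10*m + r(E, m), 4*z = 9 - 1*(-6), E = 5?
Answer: 190 + 2*√509 ≈ 235.12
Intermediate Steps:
r(P, H) = √(H² + P²)
z = 15/4 (z = (9 - 1*(-6))/4 = (9 + 6)/4 = (¼)*15 = 15/4 ≈ 3.7500)
O(m, u) = -2*√(25 + m²) + 20*m (O(m, u) = -2*(-10*m + √(m² + 5²)) = -2*(-10*m + √(m² + 25)) = -2*(-10*m + √(25 + m²)) = -2*(√(25 + m²) - 10*m) = -2*√(25 + m²) + 20*m)
-250 - O(-22, z) = -250 - (-2*√(25 + (-22)²) + 20*(-22)) = -250 - (-2*√(25 + 484) - 440) = -250 - (-2*√509 - 440) = -250 - (-440 - 2*√509) = -250 + (440 + 2*√509) = 190 + 2*√509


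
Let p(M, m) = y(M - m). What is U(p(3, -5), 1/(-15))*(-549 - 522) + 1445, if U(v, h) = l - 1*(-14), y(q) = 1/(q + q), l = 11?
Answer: -25330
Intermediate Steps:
y(q) = 1/(2*q)
p(M, m) = 1/(2*(M - m))
U(v, h) = 25 (U(v, h) = 11 - 1*(-14) = 11 + 14 = 25)
U(p(3, -5), 1/(-15))*(-549 - 522) + 1445 = 25*(-549 - 522) + 1445 = 25*(-1071) + 1445 = -26775 + 1445 = -25330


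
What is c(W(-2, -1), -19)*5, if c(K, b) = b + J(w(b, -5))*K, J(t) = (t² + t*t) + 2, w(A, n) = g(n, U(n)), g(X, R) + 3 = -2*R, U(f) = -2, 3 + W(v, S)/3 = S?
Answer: -335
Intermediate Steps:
W(v, S) = -9 + 3*S
g(X, R) = -3 - 2*R
w(A, n) = 1 (w(A, n) = -3 - 2*(-2) = -3 + 4 = 1)
J(t) = 2 + 2*t² (J(t) = (t² + t²) + 2 = 2*t² + 2 = 2 + 2*t²)
c(K, b) = b + 4*K (c(K, b) = b + (2 + 2*1²)*K = b + (2 + 2*1)*K = b + (2 + 2)*K = b + 4*K)
c(W(-2, -1), -19)*5 = (-19 + 4*(-9 + 3*(-1)))*5 = (-19 + 4*(-9 - 3))*5 = (-19 + 4*(-12))*5 = (-19 - 48)*5 = -67*5 = -335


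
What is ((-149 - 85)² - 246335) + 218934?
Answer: 27355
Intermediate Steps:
((-149 - 85)² - 246335) + 218934 = ((-234)² - 246335) + 218934 = (54756 - 246335) + 218934 = -191579 + 218934 = 27355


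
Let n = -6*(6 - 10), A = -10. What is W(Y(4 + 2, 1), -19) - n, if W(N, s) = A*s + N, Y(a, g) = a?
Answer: 172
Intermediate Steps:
W(N, s) = N - 10*s (W(N, s) = -10*s + N = N - 10*s)
n = 24 (n = -6*(-4) = 24)
W(Y(4 + 2, 1), -19) - n = ((4 + 2) - 10*(-19)) - 1*24 = (6 + 190) - 24 = 196 - 24 = 172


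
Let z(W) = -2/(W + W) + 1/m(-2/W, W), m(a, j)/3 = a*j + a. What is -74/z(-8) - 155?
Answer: 10727/11 ≈ 975.18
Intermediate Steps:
m(a, j) = 3*a + 3*a*j (m(a, j) = 3*(a*j + a) = 3*(a + a*j) = 3*a + 3*a*j)
z(W) = -1/W - W/(6*(1 + W)) (z(W) = -2/(W + W) + 1/(3*(-2/W)*(1 + W)) = -2*1/(2*W) + 1/(-6*(1 + W)/W) = -1/W + 1*(-W/(6*(1 + W))) = -1/W - W/(6*(1 + W)))
-74/z(-8) - 155 = -74*(-8*(1 - 8)/(-1 - 1*(-8) - ⅙*(-8)²)) - 155 = -74*56/(-1 + 8 - ⅙*64) - 155 = -74*56/(-1 + 8 - 32/3) - 155 = -74/((-⅛*(-⅐)*(-11/3))) - 155 = -74/(-11/168) - 155 = -74*(-168/11) - 155 = 12432/11 - 155 = 10727/11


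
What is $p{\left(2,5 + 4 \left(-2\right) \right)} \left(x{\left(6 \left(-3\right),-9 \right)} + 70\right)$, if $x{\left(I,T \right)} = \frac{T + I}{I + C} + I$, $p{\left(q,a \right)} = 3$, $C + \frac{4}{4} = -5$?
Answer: $\frac{1275}{8} \approx 159.38$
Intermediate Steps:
$C = -6$ ($C = -1 - 5 = -6$)
$x{\left(I,T \right)} = I + \frac{I + T}{-6 + I}$ ($x{\left(I,T \right)} = \frac{T + I}{I - 6} + I = \frac{I + T}{-6 + I} + I = I + \frac{I + T}{-6 + I}$)
$p{\left(2,5 + 4 \left(-2\right) \right)} \left(x{\left(6 \left(-3\right),-9 \right)} + 70\right) = 3 \left(\frac{-9 + \left(6 \left(-3\right)\right)^{2} - 5 \cdot 6 \left(-3\right)}{-6 + 6 \left(-3\right)} + 70\right) = 3 \left(\frac{-9 + \left(-18\right)^{2} - -90}{-6 - 18} + 70\right) = 3 \left(\frac{-9 + 324 + 90}{-24} + 70\right) = 3 \left(\left(- \frac{1}{24}\right) 405 + 70\right) = 3 \left(- \frac{135}{8} + 70\right) = 3 \cdot \frac{425}{8} = \frac{1275}{8}$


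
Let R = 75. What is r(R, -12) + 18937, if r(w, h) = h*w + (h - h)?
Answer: 18037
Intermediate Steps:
r(w, h) = h*w (r(w, h) = h*w + 0 = h*w)
r(R, -12) + 18937 = -12*75 + 18937 = -900 + 18937 = 18037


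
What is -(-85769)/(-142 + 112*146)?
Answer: 85769/16210 ≈ 5.2911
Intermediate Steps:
-(-85769)/(-142 + 112*146) = -(-85769)/(-142 + 16352) = -(-85769)/16210 = -1*(-85769/16210) = 85769/16210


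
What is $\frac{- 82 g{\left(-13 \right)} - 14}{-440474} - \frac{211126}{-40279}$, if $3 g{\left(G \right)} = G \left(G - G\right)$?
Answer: $\frac{46498038815}{8870926123} \approx 5.2416$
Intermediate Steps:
$g{\left(G \right)} = 0$ ($g{\left(G \right)} = \frac{G \left(G - G\right)}{3} = \frac{G 0}{3} = \frac{1}{3} \cdot 0 = 0$)
$\frac{- 82 g{\left(-13 \right)} - 14}{-440474} - \frac{211126}{-40279} = \frac{\left(-82\right) 0 - 14}{-440474} - \frac{211126}{-40279} = \left(0 - 14\right) \left(- \frac{1}{440474}\right) - - \frac{211126}{40279} = \left(-14\right) \left(- \frac{1}{440474}\right) + \frac{211126}{40279} = \frac{7}{220237} + \frac{211126}{40279} = \frac{46498038815}{8870926123}$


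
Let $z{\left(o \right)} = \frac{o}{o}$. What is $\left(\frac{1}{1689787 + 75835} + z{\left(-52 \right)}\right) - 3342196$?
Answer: $- \frac{5901053020289}{1765622} \approx -3.3422 \cdot 10^{6}$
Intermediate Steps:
$z{\left(o \right)} = 1$
$\left(\frac{1}{1689787 + 75835} + z{\left(-52 \right)}\right) - 3342196 = \left(\frac{1}{1689787 + 75835} + 1\right) - 3342196 = \left(\frac{1}{1765622} + 1\right) - 3342196 = \frac{1765623}{1765622} - 3342196 = - \frac{5901053020289}{1765622}$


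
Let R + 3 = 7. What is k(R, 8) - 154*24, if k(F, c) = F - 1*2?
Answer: -3694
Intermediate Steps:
R = 4 (R = -3 + 7 = 4)
k(F, c) = -2 + F (k(F, c) = F - 2 = -2 + F)
k(R, 8) - 154*24 = (-2 + 4) - 154*24 = 2 - 3696 = -3694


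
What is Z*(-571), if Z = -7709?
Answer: 4401839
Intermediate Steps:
Z*(-571) = -7709*(-571) = 4401839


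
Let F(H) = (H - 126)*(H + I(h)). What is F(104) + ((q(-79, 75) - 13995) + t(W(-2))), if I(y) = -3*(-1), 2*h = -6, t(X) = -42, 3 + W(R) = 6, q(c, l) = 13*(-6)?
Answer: -16469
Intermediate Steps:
q(c, l) = -78
W(R) = 3 (W(R) = -3 + 6 = 3)
h = -3 (h = (1/2)*(-6) = -3)
I(y) = 3
F(H) = (-126 + H)*(3 + H) (F(H) = (H - 126)*(H + 3) = (-126 + H)*(3 + H))
F(104) + ((q(-79, 75) - 13995) + t(W(-2))) = (-378 + 104**2 - 123*104) + ((-78 - 13995) - 42) = (-378 + 10816 - 12792) + (-14073 - 42) = -2354 - 14115 = -16469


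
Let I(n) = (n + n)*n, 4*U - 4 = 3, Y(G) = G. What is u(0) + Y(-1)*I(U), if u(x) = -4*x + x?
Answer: -49/8 ≈ -6.1250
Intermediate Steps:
u(x) = -3*x
U = 7/4 (U = 1 + (¼)*3 = 1 + ¾ = 7/4 ≈ 1.7500)
I(n) = 2*n² (I(n) = (2*n)*n = 2*n²)
u(0) + Y(-1)*I(U) = -3*0 - 2*(7/4)² = 0 - 2*49/16 = 0 - 1*49/8 = 0 - 49/8 = -49/8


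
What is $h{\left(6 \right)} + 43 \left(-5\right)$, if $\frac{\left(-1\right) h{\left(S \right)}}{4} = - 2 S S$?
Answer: $73$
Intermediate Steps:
$h{\left(S \right)} = 8 S^{2}$ ($h{\left(S \right)} = - 4 - 2 S S = - 4 \left(- 2 S^{2}\right) = 8 S^{2}$)
$h{\left(6 \right)} + 43 \left(-5\right) = 8 \cdot 6^{2} + 43 \left(-5\right) = 8 \cdot 36 - 215 = 288 - 215 = 73$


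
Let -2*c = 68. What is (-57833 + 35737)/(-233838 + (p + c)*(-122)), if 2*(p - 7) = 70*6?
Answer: 5524/64041 ≈ 0.086257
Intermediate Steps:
c = -34 (c = -1/2*68 = -34)
p = 217 (p = 7 + (70*6)/2 = 7 + (1/2)*420 = 7 + 210 = 217)
(-57833 + 35737)/(-233838 + (p + c)*(-122)) = (-57833 + 35737)/(-233838 + (217 - 34)*(-122)) = -22096/(-233838 + 183*(-122)) = -22096/(-233838 - 22326) = -22096/(-256164) = -22096*(-1/256164) = 5524/64041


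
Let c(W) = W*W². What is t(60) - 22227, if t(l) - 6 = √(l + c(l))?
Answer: -22221 + 2*√54015 ≈ -21756.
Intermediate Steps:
c(W) = W³
t(l) = 6 + √(l + l³)
t(60) - 22227 = (6 + √(60 + 60³)) - 22227 = (6 + √(60 + 216000)) - 22227 = (6 + √216060) - 22227 = (6 + 2*√54015) - 22227 = -22221 + 2*√54015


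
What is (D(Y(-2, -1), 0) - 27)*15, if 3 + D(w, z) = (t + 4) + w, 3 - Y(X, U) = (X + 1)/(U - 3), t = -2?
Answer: -1515/4 ≈ -378.75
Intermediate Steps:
Y(X, U) = 3 - (1 + X)/(-3 + U) (Y(X, U) = 3 - (X + 1)/(U - 3) = 3 - (1 + X)/(-3 + U))
D(w, z) = -1 + w (D(w, z) = -3 + ((-2 + 4) + w) = -3 + (2 + w) = -1 + w)
(D(Y(-2, -1), 0) - 27)*15 = ((-1 + (-10 - 1*(-2) + 3*(-1))/(-3 - 1)) - 27)*15 = ((-1 + (-10 + 2 - 3)/(-4)) - 27)*15 = ((-1 - 1/4*(-11)) - 27)*15 = ((-1 + 11/4) - 27)*15 = (7/4 - 27)*15 = -101/4*15 = -1515/4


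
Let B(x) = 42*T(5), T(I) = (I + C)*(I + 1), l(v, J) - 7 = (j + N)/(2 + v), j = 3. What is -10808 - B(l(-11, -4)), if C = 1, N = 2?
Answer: -12320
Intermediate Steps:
l(v, J) = 7 + 5/(2 + v) (l(v, J) = 7 + (3 + 2)/(2 + v) = 7 + 5/(2 + v))
T(I) = (1 + I)² (T(I) = (I + 1)*(I + 1) = (1 + I)*(1 + I) = (1 + I)²)
B(x) = 1512 (B(x) = 42*(1 + 5² + 2*5) = 42*(1 + 25 + 10) = 42*36 = 1512)
-10808 - B(l(-11, -4)) = -10808 - 1*1512 = -10808 - 1512 = -12320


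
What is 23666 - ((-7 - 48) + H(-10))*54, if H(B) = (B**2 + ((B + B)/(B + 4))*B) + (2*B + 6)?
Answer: 23792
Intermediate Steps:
H(B) = 6 + B**2 + 2*B + 2*B**2/(4 + B) (H(B) = (B**2 + ((2*B)/(4 + B))*B) + (6 + 2*B) = (B**2 + (2*B/(4 + B))*B) + (6 + 2*B) = (B**2 + 2*B**2/(4 + B)) + (6 + 2*B) = 6 + B**2 + 2*B + 2*B**2/(4 + B))
23666 - ((-7 - 48) + H(-10))*54 = 23666 - ((-7 - 48) + (24 + (-10)**3 + 8*(-10)**2 + 14*(-10))/(4 - 10))*54 = 23666 - (-55 + (24 - 1000 + 8*100 - 140)/(-6))*54 = 23666 - (-55 - (24 - 1000 + 800 - 140)/6)*54 = 23666 - (-55 - 1/6*(-316))*54 = 23666 - (-55 + 158/3)*54 = 23666 - (-7)*54/3 = 23666 - 1*(-126) = 23666 + 126 = 23792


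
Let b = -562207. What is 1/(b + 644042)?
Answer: 1/81835 ≈ 1.2220e-5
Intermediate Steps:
1/(b + 644042) = 1/(-562207 + 644042) = 1/81835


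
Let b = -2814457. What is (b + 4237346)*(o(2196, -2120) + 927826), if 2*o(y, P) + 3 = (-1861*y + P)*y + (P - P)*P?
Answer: -12773724252799783/2 ≈ -6.3869e+15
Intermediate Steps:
o(y, P) = -3/2 + y*(P - 1861*y)/2 (o(y, P) = -3/2 + ((-1861*y + P)*y + (P - P)*P)/2 = -3/2 + ((P - 1861*y)*y + 0*P)/2 = -3/2 + (y*(P - 1861*y) + 0)/2 = -3/2 + (y*(P - 1861*y))/2 = -3/2 + y*(P - 1861*y)/2)
(b + 4237346)*(o(2196, -2120) + 927826) = (-2814457 + 4237346)*((-3/2 - 1861/2*2196² + (½)*(-2120)*2196) + 927826) = 1422889*((-3/2 - 1861/2*4822416 - 2327760) + 927826) = 1422889*((-3/2 - 4487258088 - 2327760) + 927826) = 1422889*(-8979171699/2 + 927826) = 1422889*(-8977316047/2) = -12773724252799783/2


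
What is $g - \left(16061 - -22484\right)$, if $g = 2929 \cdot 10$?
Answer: $-9255$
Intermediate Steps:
$g = 29290$
$g - \left(16061 - -22484\right) = 29290 - \left(16061 - -22484\right) = 29290 - \left(16061 + 22484\right) = 29290 - 38545 = -9255$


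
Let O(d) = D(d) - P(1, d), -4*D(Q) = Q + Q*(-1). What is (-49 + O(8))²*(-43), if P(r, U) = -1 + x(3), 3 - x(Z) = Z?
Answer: -99072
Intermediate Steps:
x(Z) = 3 - Z
D(Q) = 0 (D(Q) = -(Q + Q*(-1))/4 = -(Q - Q)/4 = -¼*0 = 0)
P(r, U) = -1 (P(r, U) = -1 + (3 - 1*3) = -1 + (3 - 3) = -1 + 0 = -1)
O(d) = 1 (O(d) = 0 - 1*(-1) = 0 + 1 = 1)
(-49 + O(8))²*(-43) = (-49 + 1)²*(-43) = (-48)²*(-43) = 2304*(-43) = -99072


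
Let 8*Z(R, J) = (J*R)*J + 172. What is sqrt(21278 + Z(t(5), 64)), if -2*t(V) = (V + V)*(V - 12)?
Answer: sqrt(156878)/2 ≈ 198.04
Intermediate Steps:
t(V) = -V*(-12 + V) (t(V) = -(V + V)*(V - 12)/2 = -2*V*(-12 + V)/2 = -V*(-12 + V))
Z(R, J) = 43/2 + R*J**2/8 (Z(R, J) = ((J*R)*J + 172)/8 = (R*J**2 + 172)/8 = (172 + R*J**2)/8 = 43/2 + R*J**2/8)
sqrt(21278 + Z(t(5), 64)) = sqrt(21278 + (43/2 + (1/8)*(5*(12 - 1*5))*64**2)) = sqrt(21278 + (43/2 + (1/8)*(5*(12 - 5))*4096)) = sqrt(21278 + (43/2 + (1/8)*(5*7)*4096)) = sqrt(21278 + (43/2 + (1/8)*35*4096)) = sqrt(21278 + (43/2 + 17920)) = sqrt(21278 + 35883/2) = sqrt(78439/2) = sqrt(156878)/2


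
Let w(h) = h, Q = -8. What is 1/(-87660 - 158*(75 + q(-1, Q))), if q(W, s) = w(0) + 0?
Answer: -1/99510 ≈ -1.0049e-5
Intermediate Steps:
q(W, s) = 0 (q(W, s) = 0 + 0 = 0)
1/(-87660 - 158*(75 + q(-1, Q))) = 1/(-87660 - 158*(75 + 0)) = 1/(-87660 - 158*75) = 1/(-87660 - 11850) = 1/(-99510) = -1/99510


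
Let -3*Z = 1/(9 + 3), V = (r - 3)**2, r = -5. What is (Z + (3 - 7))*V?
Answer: -2320/9 ≈ -257.78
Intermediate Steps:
V = 64 (V = (-5 - 3)**2 = (-8)**2 = 64)
Z = -1/36 (Z = -1/(3*(9 + 3)) = -1/3/12 = -1/3*1/12 = -1/36 ≈ -0.027778)
(Z + (3 - 7))*V = (-1/36 + (3 - 7))*64 = (-1/36 - 4)*64 = -145/36*64 = -2320/9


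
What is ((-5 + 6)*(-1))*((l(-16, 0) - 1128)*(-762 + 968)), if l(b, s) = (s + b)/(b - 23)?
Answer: 9059056/39 ≈ 2.3228e+5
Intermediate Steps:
l(b, s) = (b + s)/(-23 + b)
((-5 + 6)*(-1))*((l(-16, 0) - 1128)*(-762 + 968)) = ((-5 + 6)*(-1))*(((-16 + 0)/(-23 - 16) - 1128)*(-762 + 968)) = (1*(-1))*((-16/(-39) - 1128)*206) = -(-1/39*(-16) - 1128)*206 = -(16/39 - 1128)*206 = -(-43976)*206/39 = -1*(-9059056/39) = 9059056/39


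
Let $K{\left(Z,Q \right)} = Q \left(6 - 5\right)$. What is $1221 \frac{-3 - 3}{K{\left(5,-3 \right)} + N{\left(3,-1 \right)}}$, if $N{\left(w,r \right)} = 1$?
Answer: $3663$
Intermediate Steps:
$K{\left(Z,Q \right)} = Q$ ($K{\left(Z,Q \right)} = Q 1 = Q$)
$1221 \frac{-3 - 3}{K{\left(5,-3 \right)} + N{\left(3,-1 \right)}} = 1221 \frac{-3 - 3}{-3 + 1} = 1221 \left(- \frac{6}{-2}\right) = 1221 \left(\left(-6\right) \left(- \frac{1}{2}\right)\right) = 1221 \cdot 3 = 3663$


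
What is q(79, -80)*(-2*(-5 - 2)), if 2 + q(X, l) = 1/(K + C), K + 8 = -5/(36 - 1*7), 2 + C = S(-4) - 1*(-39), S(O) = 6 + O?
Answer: -12313/447 ≈ -27.546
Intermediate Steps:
C = 39 (C = -2 + ((6 - 4) - 1*(-39)) = -2 + (2 + 39) = -2 + 41 = 39)
K = -237/29 (K = -8 - 5/(36 - 1*7) = -8 - 5/(36 - 7) = -8 - 5/29 = -237/29 ≈ -8.1724)
q(X, l) = -1759/894 (q(X, l) = -2 + 1/(-237/29 + 39) = -2 + 1/(894/29) = -2 + 29/894 = -1759/894)
q(79, -80)*(-2*(-5 - 2)) = -(-1759)*(-5 - 2)/447 = -(-1759)*(-7)/447 = -1759/894*14 = -12313/447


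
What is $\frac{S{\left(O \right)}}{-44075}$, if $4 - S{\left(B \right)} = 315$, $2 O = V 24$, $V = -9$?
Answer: $\frac{311}{44075} \approx 0.0070562$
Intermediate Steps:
$O = -108$ ($O = \frac{\left(-9\right) 24}{2} = \frac{1}{2} \left(-216\right) = -108$)
$S{\left(B \right)} = -311$ ($S{\left(B \right)} = 4 - 315 = -311$)
$\frac{S{\left(O \right)}}{-44075} = - \frac{311}{-44075} = \left(-311\right) \left(- \frac{1}{44075}\right) = \frac{311}{44075}$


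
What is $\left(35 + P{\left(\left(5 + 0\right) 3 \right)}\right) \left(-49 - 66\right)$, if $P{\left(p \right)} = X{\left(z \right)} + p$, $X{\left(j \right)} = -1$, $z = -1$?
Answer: $-5635$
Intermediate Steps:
$P{\left(p \right)} = -1 + p$
$\left(35 + P{\left(\left(5 + 0\right) 3 \right)}\right) \left(-49 - 66\right) = \left(35 - \left(1 - \left(5 + 0\right) 3\right)\right) \left(-49 - 66\right) = \left(35 + \left(-1 + 5 \cdot 3\right)\right) \left(-115\right) = \left(35 + \left(-1 + 15\right)\right) \left(-115\right) = \left(35 + 14\right) \left(-115\right) = 49 \left(-115\right) = -5635$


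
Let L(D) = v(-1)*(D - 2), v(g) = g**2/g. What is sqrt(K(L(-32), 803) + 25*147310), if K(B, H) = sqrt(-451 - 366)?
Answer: sqrt(3682750 + I*sqrt(817)) ≈ 1919.0 + 0.007*I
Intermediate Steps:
v(g) = g
L(D) = 2 - D (L(D) = -(D - 2) = -(-2 + D) = 2 - D)
K(B, H) = I*sqrt(817) (K(B, H) = sqrt(-817) = I*sqrt(817))
sqrt(K(L(-32), 803) + 25*147310) = sqrt(I*sqrt(817) + 25*147310) = sqrt(I*sqrt(817) + 3682750) = sqrt(3682750 + I*sqrt(817))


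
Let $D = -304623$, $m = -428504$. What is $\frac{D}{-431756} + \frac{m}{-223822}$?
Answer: $\frac{4365353485}{1666146404} \approx 2.62$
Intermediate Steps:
$\frac{D}{-431756} + \frac{m}{-223822} = - \frac{304623}{-431756} - \frac{428504}{-223822} = \left(-304623\right) \left(- \frac{1}{431756}\right) - - \frac{7388}{3859} = \frac{304623}{431756} + \frac{7388}{3859} = \frac{4365353485}{1666146404}$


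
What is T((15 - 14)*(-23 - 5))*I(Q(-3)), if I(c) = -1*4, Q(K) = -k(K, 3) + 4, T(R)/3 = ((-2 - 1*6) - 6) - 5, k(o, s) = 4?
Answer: 228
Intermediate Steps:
T(R) = -57 (T(R) = 3*(((-2 - 1*6) - 6) - 5) = 3*(((-2 - 6) - 6) - 5) = 3*((-8 - 6) - 5) = 3*(-14 - 5) = 3*(-19) = -57)
Q(K) = 0 (Q(K) = -1*4 + 4 = -4 + 4 = 0)
I(c) = -4
T((15 - 14)*(-23 - 5))*I(Q(-3)) = -57*(-4) = 228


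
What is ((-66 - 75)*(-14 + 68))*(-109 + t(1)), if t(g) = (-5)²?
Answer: 639576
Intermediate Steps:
t(g) = 25
((-66 - 75)*(-14 + 68))*(-109 + t(1)) = ((-66 - 75)*(-14 + 68))*(-109 + 25) = -141*54*(-84) = -7614*(-84) = 639576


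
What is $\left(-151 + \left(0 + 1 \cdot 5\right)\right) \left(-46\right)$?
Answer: $6716$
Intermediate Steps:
$\left(-151 + \left(0 + 1 \cdot 5\right)\right) \left(-46\right) = \left(-151 + \left(0 + 5\right)\right) \left(-46\right) = \left(-151 + 5\right) \left(-46\right) = \left(-146\right) \left(-46\right) = 6716$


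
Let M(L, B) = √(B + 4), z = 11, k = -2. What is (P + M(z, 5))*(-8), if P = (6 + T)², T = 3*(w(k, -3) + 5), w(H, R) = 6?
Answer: -12192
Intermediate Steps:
T = 33 (T = 3*(6 + 5) = 3*11 = 33)
M(L, B) = √(4 + B)
P = 1521 (P = (6 + 33)² = 39² = 1521)
(P + M(z, 5))*(-8) = (1521 + √(4 + 5))*(-8) = (1521 + √9)*(-8) = (1521 + 3)*(-8) = 1524*(-8) = -12192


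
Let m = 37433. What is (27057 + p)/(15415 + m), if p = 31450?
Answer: 58507/52848 ≈ 1.1071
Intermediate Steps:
(27057 + p)/(15415 + m) = (27057 + 31450)/(15415 + 37433) = 58507/52848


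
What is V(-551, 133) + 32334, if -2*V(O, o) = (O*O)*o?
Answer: -40314265/2 ≈ -2.0157e+7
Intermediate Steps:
V(O, o) = -o*O²/2 (V(O, o) = -O*O*o/2 = -O²*o/2 = -o*O²/2)
V(-551, 133) + 32334 = -½*133*(-551)² + 32334 = -½*133*303601 + 32334 = -40378933/2 + 32334 = -40314265/2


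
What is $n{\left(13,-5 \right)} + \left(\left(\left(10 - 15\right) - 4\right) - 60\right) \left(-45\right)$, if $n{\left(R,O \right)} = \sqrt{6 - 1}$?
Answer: $3105 + \sqrt{5} \approx 3107.2$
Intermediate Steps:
$n{\left(R,O \right)} = \sqrt{5}$
$n{\left(13,-5 \right)} + \left(\left(\left(10 - 15\right) - 4\right) - 60\right) \left(-45\right) = \sqrt{5} + \left(\left(\left(10 - 15\right) - 4\right) - 60\right) \left(-45\right) = \sqrt{5} + \left(\left(-5 - 4\right) - 60\right) \left(-45\right) = \sqrt{5} + \left(-9 - 60\right) \left(-45\right) = \sqrt{5} - -3105 = \sqrt{5} + 3105 = 3105 + \sqrt{5}$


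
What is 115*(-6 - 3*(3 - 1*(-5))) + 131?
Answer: -3319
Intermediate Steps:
115*(-6 - 3*(3 - 1*(-5))) + 131 = 115*(-6 - 3*(3 + 5)) + 131 = 115*(-6 - 3*8) + 131 = 115*(-6 - 24) + 131 = 115*(-30) + 131 = -3450 + 131 = -3319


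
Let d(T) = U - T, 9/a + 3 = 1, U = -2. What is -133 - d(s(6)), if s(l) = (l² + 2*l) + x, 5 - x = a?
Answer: -147/2 ≈ -73.500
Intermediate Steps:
a = -9/2 (a = 9/(-3 + 1) = 9/(-2) = 9*(-½) = -9/2 ≈ -4.5000)
x = 19/2 (x = 5 - 1*(-9/2) = 5 + 9/2 = 19/2 ≈ 9.5000)
s(l) = 19/2 + l² + 2*l (s(l) = (l² + 2*l) + 19/2 = 19/2 + l² + 2*l)
d(T) = -2 - T
-133 - d(s(6)) = -133 - (-2 - (19/2 + 6² + 2*6)) = -133 - (-2 - (19/2 + 36 + 12)) = -133 - (-2 - 1*115/2) = -133 - (-2 - 115/2) = -133 - 1*(-119/2) = -133 + 119/2 = -147/2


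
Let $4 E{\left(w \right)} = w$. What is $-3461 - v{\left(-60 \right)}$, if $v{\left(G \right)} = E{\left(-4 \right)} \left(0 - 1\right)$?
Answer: $-3462$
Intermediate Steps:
$E{\left(w \right)} = \frac{w}{4}$
$v{\left(G \right)} = 1$ ($v{\left(G \right)} = \frac{1}{4} \left(-4\right) \left(0 - 1\right) = - (0 + \left(-4 + 3\right)) = - (0 - 1) = \left(-1\right) \left(-1\right) = 1$)
$-3461 - v{\left(-60 \right)} = -3461 - 1 = -3462$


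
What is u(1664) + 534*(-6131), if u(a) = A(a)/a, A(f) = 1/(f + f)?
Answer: -18130476269567/5537792 ≈ -3.2740e+6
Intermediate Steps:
A(f) = 1/(2*f)
u(a) = 1/(2*a**2) (u(a) = (1/(2*a))/a = 1/(2*a**2))
u(1664) + 534*(-6131) = (1/2)/1664**2 + 534*(-6131) = (1/2)*(1/2768896) - 3273954 = 1/5537792 - 3273954 = -18130476269567/5537792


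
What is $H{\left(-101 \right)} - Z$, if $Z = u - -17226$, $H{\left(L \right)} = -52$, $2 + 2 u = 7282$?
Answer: $-20918$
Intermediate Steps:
$u = 3640$ ($u = -1 + \frac{1}{2} \cdot 7282 = -1 + 3641 = 3640$)
$Z = 20866$ ($Z = 3640 - -17226 = 3640 + 17226 = 20866$)
$H{\left(-101 \right)} - Z = -52 - 20866 = -20918$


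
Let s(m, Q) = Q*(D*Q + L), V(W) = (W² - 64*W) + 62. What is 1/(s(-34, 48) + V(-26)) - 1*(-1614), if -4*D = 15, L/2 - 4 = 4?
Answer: 8828579/5470 ≈ 1614.0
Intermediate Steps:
L = 16 (L = 8 + 2*4 = 8 + 8 = 16)
D = -15/4 (D = -¼*15 = -15/4 ≈ -3.7500)
V(W) = 62 + W² - 64*W
s(m, Q) = Q*(16 - 15*Q/4) (s(m, Q) = Q*(-15*Q/4 + 16) = Q*(16 - 15*Q/4))
1/(s(-34, 48) + V(-26)) - 1*(-1614) = 1/((¼)*48*(64 - 15*48) + (62 + (-26)² - 64*(-26))) - 1*(-1614) = 1/((¼)*48*(64 - 720) + (62 + 676 + 1664)) + 1614 = 1/((¼)*48*(-656) + 2402) + 1614 = 1/(-7872 + 2402) + 1614 = 1/(-5470) + 1614 = -1/5470 + 1614 = 8828579/5470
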